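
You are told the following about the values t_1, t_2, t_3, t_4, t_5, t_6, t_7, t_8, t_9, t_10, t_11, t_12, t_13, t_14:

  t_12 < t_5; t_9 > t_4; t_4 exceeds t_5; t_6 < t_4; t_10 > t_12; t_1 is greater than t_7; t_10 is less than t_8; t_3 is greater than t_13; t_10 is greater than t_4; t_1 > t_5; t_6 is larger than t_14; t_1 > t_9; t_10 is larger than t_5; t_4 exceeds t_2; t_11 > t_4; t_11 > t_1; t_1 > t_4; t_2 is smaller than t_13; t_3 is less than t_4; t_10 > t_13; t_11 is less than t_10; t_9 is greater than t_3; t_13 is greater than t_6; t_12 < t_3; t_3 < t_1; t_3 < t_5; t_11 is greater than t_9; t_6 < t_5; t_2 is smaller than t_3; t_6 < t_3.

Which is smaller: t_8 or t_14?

Link the given pairs in sequence: t_14 < t_6; t_6 < t_13; t_13 < t_3; t_3 < t_5; t_5 < t_4; t_4 < t_9; t_9 < t_1; t_1 < t_11; t_11 < t_10; t_10 < t_8.
Chaining these gives t_14 < t_6 < t_13 < t_3 < t_5 < t_4 < t_9 < t_1 < t_11 < t_10 < t_8.
So t_14 < t_8; t_14 is the smaller of the two.

t_14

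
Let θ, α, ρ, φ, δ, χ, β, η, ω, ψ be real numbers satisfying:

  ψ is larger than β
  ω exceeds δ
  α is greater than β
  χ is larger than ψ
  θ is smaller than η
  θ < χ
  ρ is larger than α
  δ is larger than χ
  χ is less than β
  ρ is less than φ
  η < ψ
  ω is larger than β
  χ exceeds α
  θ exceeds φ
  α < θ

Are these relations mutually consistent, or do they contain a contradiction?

We have χ < β stated directly, yet also β < α < ρ < φ < θ < η < ψ < χ by chaining the others — so β < χ. Contradiction.

inconsistent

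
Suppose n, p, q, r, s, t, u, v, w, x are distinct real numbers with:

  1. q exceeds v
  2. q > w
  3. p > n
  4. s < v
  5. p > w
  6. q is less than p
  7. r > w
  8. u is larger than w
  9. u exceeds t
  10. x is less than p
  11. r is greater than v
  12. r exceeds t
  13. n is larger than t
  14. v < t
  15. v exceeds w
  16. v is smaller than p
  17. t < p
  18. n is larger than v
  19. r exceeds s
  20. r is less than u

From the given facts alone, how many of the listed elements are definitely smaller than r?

From r the given relations immediately reach w, s, v, t.
No other element is forced below r by the given relations, so the count is 4.

4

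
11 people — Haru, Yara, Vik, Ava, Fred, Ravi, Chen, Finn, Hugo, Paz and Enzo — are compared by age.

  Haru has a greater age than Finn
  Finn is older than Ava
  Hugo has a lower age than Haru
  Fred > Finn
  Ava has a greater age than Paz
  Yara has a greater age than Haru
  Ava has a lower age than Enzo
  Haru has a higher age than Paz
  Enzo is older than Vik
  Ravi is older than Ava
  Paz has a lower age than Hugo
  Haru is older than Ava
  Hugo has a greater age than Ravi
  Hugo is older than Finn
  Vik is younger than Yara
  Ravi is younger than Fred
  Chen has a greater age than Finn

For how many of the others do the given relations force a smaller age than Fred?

Directly below Fred: Finn, Ravi.
One step further: Ava (3 so far).
One step further: Paz (4 so far).
Nothing else is reachable below Fred; 4 in all.

4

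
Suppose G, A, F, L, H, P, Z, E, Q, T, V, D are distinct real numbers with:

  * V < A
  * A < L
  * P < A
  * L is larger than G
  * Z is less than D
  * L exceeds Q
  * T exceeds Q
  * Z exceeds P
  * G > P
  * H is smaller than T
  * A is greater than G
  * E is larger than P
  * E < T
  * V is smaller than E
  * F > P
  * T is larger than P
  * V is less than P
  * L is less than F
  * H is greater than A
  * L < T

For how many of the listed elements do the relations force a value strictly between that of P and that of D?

Chaining upward from P reaches: G, Z, A, L, F, E, H, T.
Chaining downward from D reaches: V, Z.
Strictly between P and D are those in both lists: Z — 1 element.

1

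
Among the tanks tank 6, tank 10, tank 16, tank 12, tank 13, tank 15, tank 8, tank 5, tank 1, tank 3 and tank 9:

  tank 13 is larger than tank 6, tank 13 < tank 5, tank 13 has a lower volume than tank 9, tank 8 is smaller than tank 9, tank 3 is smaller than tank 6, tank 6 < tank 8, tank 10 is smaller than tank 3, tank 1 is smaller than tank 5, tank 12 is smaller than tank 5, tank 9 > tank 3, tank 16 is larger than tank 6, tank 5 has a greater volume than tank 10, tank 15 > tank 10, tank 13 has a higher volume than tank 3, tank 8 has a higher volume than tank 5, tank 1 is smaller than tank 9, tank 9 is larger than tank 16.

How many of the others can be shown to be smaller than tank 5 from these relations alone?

6

Directly below tank 5: tank 10, tank 12, tank 13, tank 1.
One step further: tank 3, tank 6 (6 so far).
No other element is forced below tank 5 by the given relations, so the count is 6.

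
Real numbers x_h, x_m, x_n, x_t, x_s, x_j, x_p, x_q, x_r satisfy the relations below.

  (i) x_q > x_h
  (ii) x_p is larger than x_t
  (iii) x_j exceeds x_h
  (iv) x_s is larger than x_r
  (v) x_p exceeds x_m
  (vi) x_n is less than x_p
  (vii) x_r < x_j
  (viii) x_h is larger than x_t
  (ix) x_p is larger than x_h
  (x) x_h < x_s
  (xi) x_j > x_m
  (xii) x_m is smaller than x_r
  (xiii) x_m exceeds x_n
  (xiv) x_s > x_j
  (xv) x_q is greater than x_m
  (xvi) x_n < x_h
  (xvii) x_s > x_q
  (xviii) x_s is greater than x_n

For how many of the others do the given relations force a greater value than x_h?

4

From x_h the given relations immediately reach x_p, x_q, x_j, x_s.
Nothing else is reachable above x_h; 4 in all.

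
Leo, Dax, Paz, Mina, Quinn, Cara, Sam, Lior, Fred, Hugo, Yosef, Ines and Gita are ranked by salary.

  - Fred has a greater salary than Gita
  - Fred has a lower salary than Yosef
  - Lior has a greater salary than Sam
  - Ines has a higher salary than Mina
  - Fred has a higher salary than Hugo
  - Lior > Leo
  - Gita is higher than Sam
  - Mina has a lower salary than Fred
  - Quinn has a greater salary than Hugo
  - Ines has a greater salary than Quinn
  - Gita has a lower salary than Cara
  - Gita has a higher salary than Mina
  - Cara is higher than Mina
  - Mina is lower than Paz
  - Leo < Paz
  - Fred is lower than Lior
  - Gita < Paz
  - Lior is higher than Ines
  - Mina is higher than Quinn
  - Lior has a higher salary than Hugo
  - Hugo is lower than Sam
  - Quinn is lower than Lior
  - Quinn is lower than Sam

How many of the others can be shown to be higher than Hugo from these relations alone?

10

Directly above Hugo: Quinn, Sam, Fred, Lior.
One step further: Mina, Ines, Gita, Yosef (8 so far).
One step further: Cara, Paz (10 so far).
Nothing else is reachable above Hugo; 10 in all.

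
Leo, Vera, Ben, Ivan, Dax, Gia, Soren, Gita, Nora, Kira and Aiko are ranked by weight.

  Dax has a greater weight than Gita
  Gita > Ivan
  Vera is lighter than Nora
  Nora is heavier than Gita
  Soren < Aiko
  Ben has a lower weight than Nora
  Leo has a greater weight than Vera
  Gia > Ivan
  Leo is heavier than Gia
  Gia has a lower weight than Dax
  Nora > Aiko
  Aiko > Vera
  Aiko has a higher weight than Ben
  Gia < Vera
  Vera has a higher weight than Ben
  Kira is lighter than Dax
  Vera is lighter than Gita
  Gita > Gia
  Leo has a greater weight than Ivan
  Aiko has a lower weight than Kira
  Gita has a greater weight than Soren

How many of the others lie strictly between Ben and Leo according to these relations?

1

Chaining upward from Ben reaches: Vera, Aiko, Gita, Nora, Kira, Dax.
Chaining downward from Leo reaches: Ivan, Gia, Vera.
Strictly between Ben and Leo are those in both lists: Vera — 1 element.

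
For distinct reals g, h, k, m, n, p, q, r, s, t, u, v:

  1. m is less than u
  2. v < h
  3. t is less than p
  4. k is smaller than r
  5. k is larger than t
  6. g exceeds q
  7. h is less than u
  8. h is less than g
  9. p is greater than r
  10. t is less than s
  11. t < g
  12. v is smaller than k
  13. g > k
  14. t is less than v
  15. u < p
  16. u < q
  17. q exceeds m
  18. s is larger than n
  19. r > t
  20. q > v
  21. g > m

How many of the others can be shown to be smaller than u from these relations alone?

The elements the relations force below u are m, t, v, h — no chain reaches any other.
That is 4.

4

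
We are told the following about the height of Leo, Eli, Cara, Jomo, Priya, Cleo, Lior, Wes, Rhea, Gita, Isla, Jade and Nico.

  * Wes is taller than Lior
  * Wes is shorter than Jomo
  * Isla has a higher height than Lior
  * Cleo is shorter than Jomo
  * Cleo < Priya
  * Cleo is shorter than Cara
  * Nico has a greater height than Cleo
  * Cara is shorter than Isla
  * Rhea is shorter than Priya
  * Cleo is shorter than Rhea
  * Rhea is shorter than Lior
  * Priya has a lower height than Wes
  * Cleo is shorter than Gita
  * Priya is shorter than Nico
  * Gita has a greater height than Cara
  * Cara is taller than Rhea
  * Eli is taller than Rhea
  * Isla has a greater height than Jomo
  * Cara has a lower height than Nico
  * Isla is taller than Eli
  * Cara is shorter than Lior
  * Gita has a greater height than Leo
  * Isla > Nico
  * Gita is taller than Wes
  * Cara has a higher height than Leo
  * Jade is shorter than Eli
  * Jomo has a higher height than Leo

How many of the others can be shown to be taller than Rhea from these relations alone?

From Rhea the given relations immediately reach Priya, Cara, Lior, Eli.
From those, Wes, Nico, Isla, Gita — 8 in total.
From those, Jomo — 9 in total.
No other element is forced above Rhea by the given relations, so the count is 9.

9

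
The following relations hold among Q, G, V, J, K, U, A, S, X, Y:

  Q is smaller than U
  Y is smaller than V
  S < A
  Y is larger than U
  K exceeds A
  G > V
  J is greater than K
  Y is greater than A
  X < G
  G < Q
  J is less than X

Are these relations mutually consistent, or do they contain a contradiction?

inconsistent

We have V < G stated directly, yet also G < Q < U < Y < V by chaining the others — so G < V. Contradiction.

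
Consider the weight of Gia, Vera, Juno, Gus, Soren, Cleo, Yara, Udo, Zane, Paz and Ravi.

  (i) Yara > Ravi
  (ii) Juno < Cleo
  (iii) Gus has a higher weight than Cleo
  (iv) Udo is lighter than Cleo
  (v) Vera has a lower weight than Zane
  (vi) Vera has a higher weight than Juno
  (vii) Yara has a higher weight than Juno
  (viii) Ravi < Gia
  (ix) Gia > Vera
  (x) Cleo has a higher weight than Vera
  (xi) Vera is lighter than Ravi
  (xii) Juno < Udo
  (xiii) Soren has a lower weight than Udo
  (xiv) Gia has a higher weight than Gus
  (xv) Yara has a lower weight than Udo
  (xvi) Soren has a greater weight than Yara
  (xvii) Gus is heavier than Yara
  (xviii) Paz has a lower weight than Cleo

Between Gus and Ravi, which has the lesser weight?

Ravi

The relevant relations are Ravi < Yara; Yara < Soren; Soren < Udo; Udo < Cleo; Cleo < Gus.
Chaining these gives Ravi < Yara < Soren < Udo < Cleo < Gus.
So Ravi < Gus; Ravi is the lighter of the two.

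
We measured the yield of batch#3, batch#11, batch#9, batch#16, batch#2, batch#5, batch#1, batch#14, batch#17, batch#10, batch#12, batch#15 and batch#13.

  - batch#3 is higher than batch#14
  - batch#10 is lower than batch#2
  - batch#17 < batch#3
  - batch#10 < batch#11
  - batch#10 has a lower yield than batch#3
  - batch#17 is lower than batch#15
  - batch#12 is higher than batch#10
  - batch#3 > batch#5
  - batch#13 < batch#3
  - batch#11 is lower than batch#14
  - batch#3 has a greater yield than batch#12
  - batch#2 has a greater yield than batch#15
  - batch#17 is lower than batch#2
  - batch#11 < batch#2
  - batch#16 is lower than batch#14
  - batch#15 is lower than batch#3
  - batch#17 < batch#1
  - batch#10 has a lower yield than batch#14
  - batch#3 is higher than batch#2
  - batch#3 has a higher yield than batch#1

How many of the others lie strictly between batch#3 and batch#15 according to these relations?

1

The relations place batch#15 below batch#3. An element lies strictly between them when it is forced above batch#15 and also forced below batch#3.
Above batch#15: {batch#2}. Below batch#3: {batch#16, batch#17, batch#1, batch#5, batch#10, batch#11, batch#2, batch#13, batch#14, batch#12}.
Intersection: {batch#2} — 1.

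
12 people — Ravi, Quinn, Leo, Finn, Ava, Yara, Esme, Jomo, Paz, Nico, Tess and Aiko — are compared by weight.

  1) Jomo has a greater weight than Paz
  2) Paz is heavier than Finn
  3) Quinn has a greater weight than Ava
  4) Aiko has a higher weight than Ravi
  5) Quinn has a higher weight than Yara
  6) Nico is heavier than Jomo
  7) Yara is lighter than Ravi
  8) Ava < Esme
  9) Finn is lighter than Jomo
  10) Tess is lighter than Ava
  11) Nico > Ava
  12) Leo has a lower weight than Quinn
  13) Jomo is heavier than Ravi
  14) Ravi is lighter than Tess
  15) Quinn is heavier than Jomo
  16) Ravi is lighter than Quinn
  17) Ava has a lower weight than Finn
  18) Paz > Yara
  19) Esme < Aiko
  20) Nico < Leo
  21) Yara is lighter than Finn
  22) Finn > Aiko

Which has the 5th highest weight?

Paz

Piecing the relations together gives one ordering: Yara < Ravi < Tess < Ava < Esme < Aiko < Finn < Paz < Jomo < Nico < Leo < Quinn.
Counting 5 from the largest end gives Paz.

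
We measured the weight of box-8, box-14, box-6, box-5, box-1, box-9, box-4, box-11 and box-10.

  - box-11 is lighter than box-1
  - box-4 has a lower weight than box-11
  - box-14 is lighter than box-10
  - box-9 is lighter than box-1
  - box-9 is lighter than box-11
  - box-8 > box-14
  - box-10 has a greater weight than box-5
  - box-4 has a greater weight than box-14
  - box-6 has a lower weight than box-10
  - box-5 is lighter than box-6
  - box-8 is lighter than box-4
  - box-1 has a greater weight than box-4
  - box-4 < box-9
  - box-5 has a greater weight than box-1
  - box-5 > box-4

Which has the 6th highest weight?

box-9

Piecing the relations together gives one ordering: box-14 < box-8 < box-4 < box-9 < box-11 < box-1 < box-5 < box-6 < box-10.
The 6th largest is box-9.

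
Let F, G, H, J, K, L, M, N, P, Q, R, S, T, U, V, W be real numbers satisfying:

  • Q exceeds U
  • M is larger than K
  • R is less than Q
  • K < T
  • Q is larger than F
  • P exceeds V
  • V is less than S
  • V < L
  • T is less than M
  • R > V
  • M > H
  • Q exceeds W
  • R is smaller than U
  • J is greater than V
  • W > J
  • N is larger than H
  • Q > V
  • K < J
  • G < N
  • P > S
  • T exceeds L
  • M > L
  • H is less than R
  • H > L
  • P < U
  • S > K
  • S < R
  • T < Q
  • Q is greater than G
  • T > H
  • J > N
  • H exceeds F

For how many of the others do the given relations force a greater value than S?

4

The elements the relations force above S are P, R, U, Q — no chain reaches any other.
That is 4.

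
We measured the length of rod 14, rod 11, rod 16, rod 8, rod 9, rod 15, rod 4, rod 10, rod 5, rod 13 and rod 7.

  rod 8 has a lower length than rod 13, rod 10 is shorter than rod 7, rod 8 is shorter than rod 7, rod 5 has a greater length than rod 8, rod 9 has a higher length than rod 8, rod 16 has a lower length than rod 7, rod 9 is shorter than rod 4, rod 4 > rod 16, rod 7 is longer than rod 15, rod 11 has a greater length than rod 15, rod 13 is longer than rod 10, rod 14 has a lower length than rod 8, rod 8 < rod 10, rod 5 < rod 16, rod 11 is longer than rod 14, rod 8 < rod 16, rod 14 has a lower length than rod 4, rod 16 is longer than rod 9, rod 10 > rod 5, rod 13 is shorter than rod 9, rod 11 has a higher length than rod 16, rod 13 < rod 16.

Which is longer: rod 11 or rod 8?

rod 11

The relevant relations are rod 8 < rod 5; rod 5 < rod 10; rod 10 < rod 13; rod 13 < rod 9; rod 9 < rod 16; rod 16 < rod 11.
Chaining these gives rod 8 < rod 5 < rod 10 < rod 13 < rod 9 < rod 16 < rod 11.
So rod 8 < rod 11; rod 11 is the longer of the two.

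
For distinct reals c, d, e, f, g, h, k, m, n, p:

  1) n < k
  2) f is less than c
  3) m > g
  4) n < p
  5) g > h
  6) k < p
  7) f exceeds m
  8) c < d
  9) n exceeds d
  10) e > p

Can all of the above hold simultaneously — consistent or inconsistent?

consistent

The single ordering h < g < m < f < c < d < n < k < p < e satisfies every listed relation, so no contradiction arises.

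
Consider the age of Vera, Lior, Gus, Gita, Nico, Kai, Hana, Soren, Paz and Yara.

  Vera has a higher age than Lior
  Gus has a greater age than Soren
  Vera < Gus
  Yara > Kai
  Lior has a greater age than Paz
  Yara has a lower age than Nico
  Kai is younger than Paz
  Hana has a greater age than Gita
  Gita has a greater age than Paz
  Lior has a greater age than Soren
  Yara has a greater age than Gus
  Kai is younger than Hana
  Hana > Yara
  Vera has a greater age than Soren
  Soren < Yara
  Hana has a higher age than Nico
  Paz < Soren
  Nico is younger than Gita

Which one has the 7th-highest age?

Lior

Piecing the relations together gives one ordering: Kai < Paz < Soren < Lior < Vera < Gus < Yara < Nico < Gita < Hana.
Counting 7 from the largest end gives Lior.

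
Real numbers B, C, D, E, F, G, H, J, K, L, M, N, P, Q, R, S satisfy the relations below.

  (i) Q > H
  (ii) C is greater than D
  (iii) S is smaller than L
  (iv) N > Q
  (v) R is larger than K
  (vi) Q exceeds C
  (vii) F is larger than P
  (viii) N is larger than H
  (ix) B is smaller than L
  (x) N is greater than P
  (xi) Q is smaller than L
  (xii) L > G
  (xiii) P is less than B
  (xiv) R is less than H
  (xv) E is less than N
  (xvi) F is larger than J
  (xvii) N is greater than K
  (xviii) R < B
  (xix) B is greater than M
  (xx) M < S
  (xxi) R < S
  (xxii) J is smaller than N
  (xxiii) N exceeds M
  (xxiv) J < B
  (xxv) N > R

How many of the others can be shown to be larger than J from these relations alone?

Directly above J: B, N, F.
One step further: L (4 so far).
No other element is forced above J by the given relations, so the count is 4.

4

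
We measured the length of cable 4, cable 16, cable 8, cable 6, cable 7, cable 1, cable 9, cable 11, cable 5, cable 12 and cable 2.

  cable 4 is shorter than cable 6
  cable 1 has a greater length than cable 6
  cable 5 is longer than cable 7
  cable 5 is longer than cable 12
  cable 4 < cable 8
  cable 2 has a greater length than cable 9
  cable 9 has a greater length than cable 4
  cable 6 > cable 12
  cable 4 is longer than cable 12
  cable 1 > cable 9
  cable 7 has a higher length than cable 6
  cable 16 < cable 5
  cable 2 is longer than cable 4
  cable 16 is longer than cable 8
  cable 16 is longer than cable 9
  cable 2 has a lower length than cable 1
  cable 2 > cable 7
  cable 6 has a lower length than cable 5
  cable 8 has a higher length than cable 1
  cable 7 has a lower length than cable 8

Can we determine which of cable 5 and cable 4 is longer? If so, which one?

cable 5

Following the relations from cable 4: cable 4 < cable 9 < cable 2 < cable 1 < cable 8 < cable 16 < cable 5.
So cable 5 is longer.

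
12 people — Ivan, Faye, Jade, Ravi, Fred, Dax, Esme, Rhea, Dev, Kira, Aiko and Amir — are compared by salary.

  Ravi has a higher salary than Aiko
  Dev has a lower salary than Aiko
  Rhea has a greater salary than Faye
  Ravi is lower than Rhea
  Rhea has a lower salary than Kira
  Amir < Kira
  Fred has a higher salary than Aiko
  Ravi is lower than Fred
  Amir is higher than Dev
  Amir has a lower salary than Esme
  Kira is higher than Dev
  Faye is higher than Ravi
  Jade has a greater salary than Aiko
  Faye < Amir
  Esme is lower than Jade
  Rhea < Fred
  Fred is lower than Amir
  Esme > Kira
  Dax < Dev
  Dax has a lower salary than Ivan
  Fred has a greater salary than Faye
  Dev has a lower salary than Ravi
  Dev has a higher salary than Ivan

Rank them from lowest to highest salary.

Nothing is placed below Dax, so it is least; from there Dax < Ivan; Ivan < Dev; Dev < Aiko; Aiko < Ravi; Ravi < Faye; Faye < Rhea; Rhea < Fred; Fred < Amir; Amir < Kira; Kira < Esme; Esme < Jade, each given directly.

Dax < Ivan < Dev < Aiko < Ravi < Faye < Rhea < Fred < Amir < Kira < Esme < Jade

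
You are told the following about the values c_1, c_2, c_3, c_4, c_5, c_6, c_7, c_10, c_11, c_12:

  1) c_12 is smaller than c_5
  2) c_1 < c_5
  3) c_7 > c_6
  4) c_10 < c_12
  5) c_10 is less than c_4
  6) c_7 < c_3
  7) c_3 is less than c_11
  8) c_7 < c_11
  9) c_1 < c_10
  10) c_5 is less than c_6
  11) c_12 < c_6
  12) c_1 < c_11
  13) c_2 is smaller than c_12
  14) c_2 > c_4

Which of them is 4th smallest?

Piecing the relations together gives one ordering: c_1 < c_10 < c_4 < c_2 < c_12 < c_5 < c_6 < c_7 < c_3 < c_11.
Counting 4 from the smallest end gives c_2.

c_2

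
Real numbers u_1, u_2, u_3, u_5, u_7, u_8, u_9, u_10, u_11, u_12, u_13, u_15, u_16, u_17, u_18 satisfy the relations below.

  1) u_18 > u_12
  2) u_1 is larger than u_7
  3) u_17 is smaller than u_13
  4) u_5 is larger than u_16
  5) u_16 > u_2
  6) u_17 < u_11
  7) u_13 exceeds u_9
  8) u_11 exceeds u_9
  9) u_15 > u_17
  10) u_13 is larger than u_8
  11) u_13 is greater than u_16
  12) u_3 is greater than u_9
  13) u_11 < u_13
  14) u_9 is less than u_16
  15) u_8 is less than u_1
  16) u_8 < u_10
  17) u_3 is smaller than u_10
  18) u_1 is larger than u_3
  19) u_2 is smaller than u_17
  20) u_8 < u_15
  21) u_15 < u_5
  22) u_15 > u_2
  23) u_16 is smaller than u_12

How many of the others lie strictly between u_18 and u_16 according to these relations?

The relations place u_16 below u_18. An element lies strictly between them when it is forced above u_16 and also forced below u_18.
Above u_16: {u_12, u_13, u_5}. Below u_18: {u_2, u_9, u_12}.
Intersection: {u_12} — 1.

1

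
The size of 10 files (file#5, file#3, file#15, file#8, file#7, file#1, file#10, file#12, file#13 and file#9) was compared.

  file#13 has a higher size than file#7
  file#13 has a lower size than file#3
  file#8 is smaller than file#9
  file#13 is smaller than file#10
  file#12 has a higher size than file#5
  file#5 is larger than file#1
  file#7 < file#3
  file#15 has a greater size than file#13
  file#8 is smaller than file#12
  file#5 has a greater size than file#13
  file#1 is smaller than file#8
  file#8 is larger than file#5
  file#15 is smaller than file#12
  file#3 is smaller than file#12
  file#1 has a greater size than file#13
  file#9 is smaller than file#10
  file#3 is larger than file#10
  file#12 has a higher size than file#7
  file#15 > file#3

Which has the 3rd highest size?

The consecutive relations fix a unique order: file#7 < file#13 < file#1 < file#5 < file#8 < file#9 < file#10 < file#3 < file#15 < file#12.
The 3rd largest is file#3.

file#3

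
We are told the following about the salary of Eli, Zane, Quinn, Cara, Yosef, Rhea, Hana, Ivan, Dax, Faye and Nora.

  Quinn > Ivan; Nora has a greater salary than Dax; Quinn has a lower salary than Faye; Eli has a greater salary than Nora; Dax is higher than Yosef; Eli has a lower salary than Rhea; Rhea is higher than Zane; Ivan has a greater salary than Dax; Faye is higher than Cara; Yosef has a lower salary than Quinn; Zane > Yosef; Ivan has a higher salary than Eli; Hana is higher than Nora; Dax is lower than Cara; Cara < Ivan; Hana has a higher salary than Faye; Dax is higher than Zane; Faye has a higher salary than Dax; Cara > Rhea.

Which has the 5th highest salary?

Cara

Piecing the relations together gives one ordering: Yosef < Zane < Dax < Nora < Eli < Rhea < Cara < Ivan < Quinn < Faye < Hana.
Counting 5 from the largest end gives Cara.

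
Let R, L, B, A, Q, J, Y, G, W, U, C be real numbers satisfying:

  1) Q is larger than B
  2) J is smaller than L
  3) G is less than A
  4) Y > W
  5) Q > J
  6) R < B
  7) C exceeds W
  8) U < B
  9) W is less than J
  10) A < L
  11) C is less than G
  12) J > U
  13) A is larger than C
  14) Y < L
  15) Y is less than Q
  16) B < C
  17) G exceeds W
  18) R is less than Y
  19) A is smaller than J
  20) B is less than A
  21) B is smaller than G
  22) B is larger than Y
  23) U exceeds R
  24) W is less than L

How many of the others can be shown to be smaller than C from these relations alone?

From C the given relations immediately reach W, B.
From those, R, U, Y — 5 in total.
Nothing else is reachable below C; 5 in all.

5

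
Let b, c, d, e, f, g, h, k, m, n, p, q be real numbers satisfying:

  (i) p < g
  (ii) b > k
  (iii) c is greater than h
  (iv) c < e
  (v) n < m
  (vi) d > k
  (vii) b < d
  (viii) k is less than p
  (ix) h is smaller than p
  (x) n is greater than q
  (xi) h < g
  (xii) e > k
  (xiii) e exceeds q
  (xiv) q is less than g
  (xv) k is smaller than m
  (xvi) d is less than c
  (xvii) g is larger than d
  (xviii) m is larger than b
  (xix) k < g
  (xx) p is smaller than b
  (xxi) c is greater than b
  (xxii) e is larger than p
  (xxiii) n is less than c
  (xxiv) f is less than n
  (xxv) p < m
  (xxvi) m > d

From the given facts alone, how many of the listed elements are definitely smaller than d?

Directly below d: k, b.
One step further: p (3 so far).
One step further: h (4 so far).
Nothing else is reachable below d; 4 in all.

4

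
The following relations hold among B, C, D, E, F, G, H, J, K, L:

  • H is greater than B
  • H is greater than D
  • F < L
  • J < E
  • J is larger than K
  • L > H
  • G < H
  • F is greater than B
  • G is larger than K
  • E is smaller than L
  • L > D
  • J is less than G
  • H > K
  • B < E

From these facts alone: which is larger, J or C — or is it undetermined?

undetermined

Following every chain through J: above J we get G, E, H, L; below J we get K.
C is not reached, and no chain runs the other way from C to J.
So the given relations leave the order of J and C undetermined.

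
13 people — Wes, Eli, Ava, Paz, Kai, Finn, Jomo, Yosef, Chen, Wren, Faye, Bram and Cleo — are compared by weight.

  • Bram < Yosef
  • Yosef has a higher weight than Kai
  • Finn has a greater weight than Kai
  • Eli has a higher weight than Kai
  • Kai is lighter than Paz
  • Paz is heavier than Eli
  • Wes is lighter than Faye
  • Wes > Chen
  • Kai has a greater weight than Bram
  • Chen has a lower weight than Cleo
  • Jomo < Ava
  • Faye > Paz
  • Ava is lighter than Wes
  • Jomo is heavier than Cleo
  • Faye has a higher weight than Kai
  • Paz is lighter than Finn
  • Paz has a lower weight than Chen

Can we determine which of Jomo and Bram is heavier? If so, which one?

Bram < Kai < Eli < Paz < Chen < Cleo < Jomo, by transitivity through Kai, Eli, Paz, Chen, Cleo.
So Jomo is heavier.

Jomo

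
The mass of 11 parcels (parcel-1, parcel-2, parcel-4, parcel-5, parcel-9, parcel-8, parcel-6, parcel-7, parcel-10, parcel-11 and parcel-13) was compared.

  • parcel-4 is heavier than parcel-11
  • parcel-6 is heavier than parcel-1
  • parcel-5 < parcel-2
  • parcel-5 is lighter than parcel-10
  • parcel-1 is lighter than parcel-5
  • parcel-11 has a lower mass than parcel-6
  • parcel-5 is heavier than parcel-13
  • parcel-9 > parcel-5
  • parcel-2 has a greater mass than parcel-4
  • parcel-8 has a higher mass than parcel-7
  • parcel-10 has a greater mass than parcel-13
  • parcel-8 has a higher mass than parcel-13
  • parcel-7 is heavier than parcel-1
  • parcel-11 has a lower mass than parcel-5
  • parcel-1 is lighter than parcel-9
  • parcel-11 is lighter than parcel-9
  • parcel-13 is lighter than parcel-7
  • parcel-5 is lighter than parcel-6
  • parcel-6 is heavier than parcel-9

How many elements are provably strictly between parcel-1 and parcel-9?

Chaining upward from parcel-1 reaches: parcel-5, parcel-10, parcel-7, parcel-2, parcel-6, parcel-8.
Chaining downward from parcel-9 reaches: parcel-11, parcel-13, parcel-5.
Strictly between parcel-1 and parcel-9 are those in both lists: parcel-5 — 1 element.

1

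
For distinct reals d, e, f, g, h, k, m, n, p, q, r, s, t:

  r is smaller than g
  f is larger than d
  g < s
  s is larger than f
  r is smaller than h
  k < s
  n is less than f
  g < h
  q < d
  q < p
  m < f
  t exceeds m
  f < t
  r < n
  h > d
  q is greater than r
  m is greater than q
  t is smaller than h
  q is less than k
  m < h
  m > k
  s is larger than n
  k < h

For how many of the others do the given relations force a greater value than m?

From m the given relations immediately reach f, t, h.
From those, s — 4 in total.
Nothing else is reachable above m; 4 in all.

4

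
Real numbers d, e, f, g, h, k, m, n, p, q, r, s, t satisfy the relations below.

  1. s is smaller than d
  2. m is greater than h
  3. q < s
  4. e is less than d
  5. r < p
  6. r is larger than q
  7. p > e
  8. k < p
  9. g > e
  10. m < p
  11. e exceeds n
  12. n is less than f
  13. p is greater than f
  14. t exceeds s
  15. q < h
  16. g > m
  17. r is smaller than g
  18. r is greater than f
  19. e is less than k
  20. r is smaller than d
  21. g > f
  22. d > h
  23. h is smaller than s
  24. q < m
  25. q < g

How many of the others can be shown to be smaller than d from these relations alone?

7

The elements the relations force below d are q, h, s, n, f, r, e — no chain reaches any other.
That is 7.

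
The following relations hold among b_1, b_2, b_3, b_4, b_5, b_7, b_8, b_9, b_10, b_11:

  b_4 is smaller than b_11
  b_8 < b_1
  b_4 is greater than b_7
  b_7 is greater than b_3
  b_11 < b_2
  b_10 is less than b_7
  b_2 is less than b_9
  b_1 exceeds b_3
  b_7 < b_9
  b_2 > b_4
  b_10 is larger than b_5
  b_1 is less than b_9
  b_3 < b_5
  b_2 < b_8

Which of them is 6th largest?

b_4

Piecing the relations together gives one ordering: b_3 < b_5 < b_10 < b_7 < b_4 < b_11 < b_2 < b_8 < b_1 < b_9.
Counting 6 from the largest end gives b_4.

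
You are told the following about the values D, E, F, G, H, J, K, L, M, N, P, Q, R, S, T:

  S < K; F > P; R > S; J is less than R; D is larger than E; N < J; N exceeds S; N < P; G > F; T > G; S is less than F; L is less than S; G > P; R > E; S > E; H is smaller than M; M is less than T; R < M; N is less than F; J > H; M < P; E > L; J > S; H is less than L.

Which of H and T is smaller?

H < L and L < E give H < E.
With E < S: H < L < E < S.
With S < J: H < L < E < S < J.
With J < R: H < L < E < S < J < R.
With R < M: H < L < E < S < J < R < M.
Then M < P extends the chain to P.
Then P < F extends the chain to F.
Then F < G extends the chain to G.
Then G < T extends the chain to T.
So H < T; H is the smaller of the two.

H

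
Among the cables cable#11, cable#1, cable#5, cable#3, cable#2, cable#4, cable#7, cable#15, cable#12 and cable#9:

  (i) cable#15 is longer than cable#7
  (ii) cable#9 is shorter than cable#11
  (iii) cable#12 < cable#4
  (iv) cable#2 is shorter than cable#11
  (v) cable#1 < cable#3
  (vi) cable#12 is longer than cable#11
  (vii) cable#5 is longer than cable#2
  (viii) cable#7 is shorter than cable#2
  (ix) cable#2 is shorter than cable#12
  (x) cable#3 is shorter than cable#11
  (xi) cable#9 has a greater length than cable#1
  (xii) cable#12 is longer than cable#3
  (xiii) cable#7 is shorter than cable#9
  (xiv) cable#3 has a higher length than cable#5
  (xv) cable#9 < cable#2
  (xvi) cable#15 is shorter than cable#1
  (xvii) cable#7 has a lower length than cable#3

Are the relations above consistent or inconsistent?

consistent

The single ordering cable#7 < cable#15 < cable#1 < cable#9 < cable#2 < cable#5 < cable#3 < cable#11 < cable#12 < cable#4 satisfies every listed relation, so no contradiction arises.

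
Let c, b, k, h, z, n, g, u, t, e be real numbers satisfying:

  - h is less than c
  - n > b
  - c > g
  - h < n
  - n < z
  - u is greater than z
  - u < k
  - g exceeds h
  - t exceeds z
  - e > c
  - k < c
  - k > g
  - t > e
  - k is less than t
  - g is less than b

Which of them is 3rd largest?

c

The consecutive relations fix a unique order: h < g < b < n < z < u < k < c < e < t.
Counting 3 from the largest end gives c.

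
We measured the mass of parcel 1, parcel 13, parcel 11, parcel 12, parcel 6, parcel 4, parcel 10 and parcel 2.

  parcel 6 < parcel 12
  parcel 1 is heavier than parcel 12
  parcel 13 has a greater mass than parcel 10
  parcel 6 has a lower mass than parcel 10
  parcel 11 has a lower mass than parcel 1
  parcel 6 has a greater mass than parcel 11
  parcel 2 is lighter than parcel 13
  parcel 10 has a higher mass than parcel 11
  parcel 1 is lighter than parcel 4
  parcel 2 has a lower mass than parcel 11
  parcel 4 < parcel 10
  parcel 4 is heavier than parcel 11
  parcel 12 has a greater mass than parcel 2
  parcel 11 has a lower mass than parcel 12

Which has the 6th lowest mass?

parcel 4

Piecing the relations together gives one ordering: parcel 2 < parcel 11 < parcel 6 < parcel 12 < parcel 1 < parcel 4 < parcel 10 < parcel 13.
Counting 6 from the smallest end gives parcel 4.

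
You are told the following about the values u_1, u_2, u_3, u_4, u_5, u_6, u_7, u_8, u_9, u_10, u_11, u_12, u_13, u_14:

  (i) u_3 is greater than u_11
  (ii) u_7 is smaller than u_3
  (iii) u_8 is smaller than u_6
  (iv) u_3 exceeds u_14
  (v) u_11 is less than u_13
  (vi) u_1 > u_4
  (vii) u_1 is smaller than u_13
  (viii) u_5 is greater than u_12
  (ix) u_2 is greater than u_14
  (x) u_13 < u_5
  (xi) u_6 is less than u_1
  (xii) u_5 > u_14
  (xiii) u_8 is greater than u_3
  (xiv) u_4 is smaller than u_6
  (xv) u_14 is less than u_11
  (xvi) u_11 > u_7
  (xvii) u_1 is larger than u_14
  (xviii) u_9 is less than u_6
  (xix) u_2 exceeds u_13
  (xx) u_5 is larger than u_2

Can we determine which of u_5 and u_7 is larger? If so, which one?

u_7 < u_11 and u_11 < u_3 give u_7 < u_3.
Then u_3 < u_8 extends the chain to u_8.
With u_8 < u_6: u_7 < u_11 < u_3 < u_8 < u_6.
Then u_6 < u_1 extends the chain to u_1.
Then u_1 < u_13 extends the chain to u_13.
Then u_13 < u_2 extends the chain to u_2.
With u_2 < u_5: u_7 < u_11 < u_3 < u_8 < u_6 < u_1 < u_13 < u_2 < u_5.
So u_5 is larger.

u_5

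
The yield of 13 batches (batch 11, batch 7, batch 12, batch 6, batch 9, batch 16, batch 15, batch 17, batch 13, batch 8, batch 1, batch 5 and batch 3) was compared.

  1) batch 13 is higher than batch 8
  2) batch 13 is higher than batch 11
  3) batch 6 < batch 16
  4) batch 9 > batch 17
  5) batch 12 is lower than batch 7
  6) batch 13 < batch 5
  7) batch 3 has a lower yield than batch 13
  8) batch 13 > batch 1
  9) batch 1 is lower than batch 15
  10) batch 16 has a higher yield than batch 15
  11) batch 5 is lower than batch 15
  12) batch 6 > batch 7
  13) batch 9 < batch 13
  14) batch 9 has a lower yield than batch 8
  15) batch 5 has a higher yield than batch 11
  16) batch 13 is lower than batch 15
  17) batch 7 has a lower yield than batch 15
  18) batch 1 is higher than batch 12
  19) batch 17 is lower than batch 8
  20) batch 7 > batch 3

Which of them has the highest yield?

batch 11 is not greatest since batch 11 < batch 5; batch 3 is not greatest since batch 3 < batch 13; batch 17 is not greatest since batch 17 < batch 8; batch 12 is not greatest since batch 12 < batch 7; batch 7 is not greatest since batch 7 < batch 6; batch 1 is not greatest since batch 1 < batch 13; batch 6 is not greatest since batch 6 < batch 16; batch 9 is not greatest since batch 9 < batch 13; batch 8 is not greatest since batch 8 < batch 13; batch 13 is not greatest since batch 13 < batch 15; batch 5 is not greatest since batch 5 < batch 15; batch 15 is not greatest since batch 15 < batch 16.
Only batch 16 has nothing above it, so batch 16 is the highest yield.

batch 16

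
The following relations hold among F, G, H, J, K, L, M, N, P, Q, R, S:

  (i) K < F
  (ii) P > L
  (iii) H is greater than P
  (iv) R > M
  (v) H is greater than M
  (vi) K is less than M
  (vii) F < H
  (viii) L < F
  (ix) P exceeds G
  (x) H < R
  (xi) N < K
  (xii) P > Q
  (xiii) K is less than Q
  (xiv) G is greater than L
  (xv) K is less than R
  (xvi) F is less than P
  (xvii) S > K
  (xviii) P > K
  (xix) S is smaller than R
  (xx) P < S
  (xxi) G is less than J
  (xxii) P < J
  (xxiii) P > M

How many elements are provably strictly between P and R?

2

The relations place P below R. An element lies strictly between them when it is forced above P and also forced below R.
Above P: {S, J, H}. Below R: {L, N, K, Q, G, M, F, S, H}.
Intersection: {S, H} — 2.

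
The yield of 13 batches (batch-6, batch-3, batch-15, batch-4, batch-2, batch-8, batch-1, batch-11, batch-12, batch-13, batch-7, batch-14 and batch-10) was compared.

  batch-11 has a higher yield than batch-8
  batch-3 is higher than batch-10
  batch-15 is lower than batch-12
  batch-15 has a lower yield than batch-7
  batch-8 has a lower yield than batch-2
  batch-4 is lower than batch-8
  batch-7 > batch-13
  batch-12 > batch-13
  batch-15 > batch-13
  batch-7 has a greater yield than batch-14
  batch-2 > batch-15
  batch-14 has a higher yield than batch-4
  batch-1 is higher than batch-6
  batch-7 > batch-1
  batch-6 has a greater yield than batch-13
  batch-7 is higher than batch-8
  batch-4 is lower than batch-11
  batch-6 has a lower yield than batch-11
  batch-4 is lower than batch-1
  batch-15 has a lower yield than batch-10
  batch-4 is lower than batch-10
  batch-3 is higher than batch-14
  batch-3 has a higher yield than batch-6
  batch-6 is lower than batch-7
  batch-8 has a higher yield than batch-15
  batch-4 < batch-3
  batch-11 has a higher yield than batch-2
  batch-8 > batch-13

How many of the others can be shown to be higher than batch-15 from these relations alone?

Directly above batch-15: batch-8, batch-10, batch-12, batch-2, batch-7.
One step further: batch-3, batch-11 (7 so far).
Nothing else is reachable above batch-15; 7 in all.

7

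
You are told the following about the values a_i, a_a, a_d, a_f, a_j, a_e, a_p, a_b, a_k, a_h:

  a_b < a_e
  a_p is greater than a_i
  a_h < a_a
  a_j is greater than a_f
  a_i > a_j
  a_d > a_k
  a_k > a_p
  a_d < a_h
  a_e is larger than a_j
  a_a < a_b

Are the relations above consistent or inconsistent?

Every relation is compatible with a_f < a_j < a_i < a_p < a_k < a_d < a_h < a_a < a_b < a_e; the set is consistent.

consistent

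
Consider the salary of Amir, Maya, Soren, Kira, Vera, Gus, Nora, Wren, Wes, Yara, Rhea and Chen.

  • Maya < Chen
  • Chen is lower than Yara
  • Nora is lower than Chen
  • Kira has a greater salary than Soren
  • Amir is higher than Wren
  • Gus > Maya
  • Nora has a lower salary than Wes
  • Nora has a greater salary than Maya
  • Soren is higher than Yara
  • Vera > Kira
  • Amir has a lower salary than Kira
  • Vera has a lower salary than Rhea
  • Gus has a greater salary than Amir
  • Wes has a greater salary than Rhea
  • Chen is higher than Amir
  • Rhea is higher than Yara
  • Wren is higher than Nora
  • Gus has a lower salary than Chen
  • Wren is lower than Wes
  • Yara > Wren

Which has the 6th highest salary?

Yara

Piecing the relations together gives one ordering: Maya < Nora < Wren < Amir < Gus < Chen < Yara < Soren < Kira < Vera < Rhea < Wes.
Counting 6 from the largest end gives Yara.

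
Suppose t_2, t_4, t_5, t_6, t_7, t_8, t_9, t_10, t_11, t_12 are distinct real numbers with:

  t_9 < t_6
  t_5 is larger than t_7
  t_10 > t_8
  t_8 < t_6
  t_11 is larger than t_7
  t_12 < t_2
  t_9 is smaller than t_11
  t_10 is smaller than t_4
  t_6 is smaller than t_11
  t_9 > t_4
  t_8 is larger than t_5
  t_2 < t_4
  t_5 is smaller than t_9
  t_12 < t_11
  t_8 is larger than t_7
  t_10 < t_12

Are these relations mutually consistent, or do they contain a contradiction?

consistent

Every relation is compatible with t_7 < t_5 < t_8 < t_10 < t_12 < t_2 < t_4 < t_9 < t_6 < t_11; the set is consistent.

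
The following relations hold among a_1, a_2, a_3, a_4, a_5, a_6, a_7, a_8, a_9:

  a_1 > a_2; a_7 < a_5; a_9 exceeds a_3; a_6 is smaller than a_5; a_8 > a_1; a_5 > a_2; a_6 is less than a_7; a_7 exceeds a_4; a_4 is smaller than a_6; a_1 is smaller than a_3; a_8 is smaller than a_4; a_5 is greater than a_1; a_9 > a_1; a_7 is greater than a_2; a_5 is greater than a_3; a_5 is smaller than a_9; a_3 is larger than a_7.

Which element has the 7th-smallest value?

a_3

Piecing the relations together gives one ordering: a_2 < a_1 < a_8 < a_4 < a_6 < a_7 < a_3 < a_5 < a_9.
The 7th smallest is a_3.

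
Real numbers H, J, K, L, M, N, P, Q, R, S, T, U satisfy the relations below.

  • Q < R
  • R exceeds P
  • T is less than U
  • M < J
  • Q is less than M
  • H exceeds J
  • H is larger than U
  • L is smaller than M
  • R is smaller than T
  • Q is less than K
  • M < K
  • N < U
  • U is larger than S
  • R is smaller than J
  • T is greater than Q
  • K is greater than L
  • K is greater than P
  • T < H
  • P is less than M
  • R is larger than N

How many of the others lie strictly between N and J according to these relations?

1

Chaining upward from N reaches: R, T, U, H.
Chaining downward from J reaches: L, P, Q, M, R.
Strictly between N and J are those in both lists: R — 1 element.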